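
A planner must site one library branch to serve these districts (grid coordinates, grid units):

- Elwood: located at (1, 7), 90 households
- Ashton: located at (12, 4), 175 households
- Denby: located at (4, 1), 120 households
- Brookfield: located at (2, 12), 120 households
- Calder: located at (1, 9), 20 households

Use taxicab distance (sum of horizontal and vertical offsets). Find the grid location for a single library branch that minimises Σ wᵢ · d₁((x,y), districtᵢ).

Manhattan distance separates: Σwᵢ(|x−xᵢ|+|y−yᵢ|) = Σwᵢ|x−xᵢ| + Σwᵢ|y−yᵢ|, so x and y are optimised independently as 1-D weighted medians.
Total weight W = 525; half = 262.5.
x-coordinate, sorted with cumulative weight:
  x=1 (Elwood, w=90) cum 90
  x=1 (Calder, w=20) cum 110
  x=2 (Brookfield, w=120) cum 230
  x=4 (Denby, w=120) cum 350  ← median
  x=12 (Ashton, w=175) cum 525
⇒ x* = 4
y-coordinate, sorted with cumulative weight:
  y=1 (Denby, w=120) cum 120
  y=4 (Ashton, w=175) cum 295  ← median
  y=7 (Elwood, w=90) cum 385
  y=9 (Calder, w=20) cum 405
  y=12 (Brookfield, w=120) cum 525
⇒ y* = 4

(4, 4)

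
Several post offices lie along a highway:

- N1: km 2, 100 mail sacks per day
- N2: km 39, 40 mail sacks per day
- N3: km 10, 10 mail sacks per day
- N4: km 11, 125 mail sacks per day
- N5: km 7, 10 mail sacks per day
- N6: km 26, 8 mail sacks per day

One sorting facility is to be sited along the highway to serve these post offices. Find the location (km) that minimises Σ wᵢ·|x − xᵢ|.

x = 11

For a sum of weighted absolute distances on a line, the optimum is the weighted median (not the mean). Total weight W = 293; half-weight = 146.5.
Sort by position and accumulate weight:
  km 2 (N1, w=100) → cum 100
  km 7 (N5, w=10) → cum 110
  km 10 (N3, w=10) → cum 120
  km 11 (N4, w=125) → cum 245  ≥ 146.5 → median here
  km 26 (N6, w=8) → cum 253
  km 39 (N2, w=40) → cum 293
Optimal location: km 11.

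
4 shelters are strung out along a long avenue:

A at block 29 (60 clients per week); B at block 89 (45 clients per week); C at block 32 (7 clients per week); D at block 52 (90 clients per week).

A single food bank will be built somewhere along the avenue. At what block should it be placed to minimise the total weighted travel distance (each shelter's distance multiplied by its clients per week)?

x = 52

For a sum of weighted absolute distances on a line, the optimum is the weighted median (not the mean). Total weight W = 202; half-weight = 101.
Sort by position and accumulate weight:
  block 29 (A, w=60) → cum 60
  block 32 (C, w=7) → cum 67
  block 52 (D, w=90) → cum 157  ≥ 101 → median here
  block 89 (B, w=45) → cum 202
Optimal location: block 52.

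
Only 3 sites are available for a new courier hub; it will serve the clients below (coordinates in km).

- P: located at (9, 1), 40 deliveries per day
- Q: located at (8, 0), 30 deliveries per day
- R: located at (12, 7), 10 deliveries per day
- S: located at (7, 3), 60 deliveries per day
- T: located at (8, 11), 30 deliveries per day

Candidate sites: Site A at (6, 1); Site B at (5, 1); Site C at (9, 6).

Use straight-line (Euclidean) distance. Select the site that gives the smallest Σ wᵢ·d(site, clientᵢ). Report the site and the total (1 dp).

Total weighted distance at each candidate:
  Site A (6, 1): total = 712.0
  Site B (5, 1): total = 830.0
  Site C (9, 6): total = 783.4
Minimum is at Site A with total 712.0 km.

Site A, total 712.0 km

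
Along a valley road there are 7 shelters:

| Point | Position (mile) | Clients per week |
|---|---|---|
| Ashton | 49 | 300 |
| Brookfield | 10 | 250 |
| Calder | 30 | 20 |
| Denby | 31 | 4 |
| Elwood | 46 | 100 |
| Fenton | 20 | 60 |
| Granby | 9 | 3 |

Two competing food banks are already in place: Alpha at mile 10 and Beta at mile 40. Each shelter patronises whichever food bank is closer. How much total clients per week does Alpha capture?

313

The indifferent point is the midpoint (10+40)/2 = 25; shelters left of it (closer to Alpha at 10) go to Alpha, those right go to Beta.
  Granby at 9 (w=3) → Alpha
  Brookfield at 10 (w=250) → Alpha
  Fenton at 20 (w=60) → Alpha
  Calder at 30 (w=20) → Beta
  Denby at 31 (w=4) → Beta
  Elwood at 46 (w=100) → Beta
  Ashton at 49 (w=300) → Beta
Alpha captures 313; Beta captures 424.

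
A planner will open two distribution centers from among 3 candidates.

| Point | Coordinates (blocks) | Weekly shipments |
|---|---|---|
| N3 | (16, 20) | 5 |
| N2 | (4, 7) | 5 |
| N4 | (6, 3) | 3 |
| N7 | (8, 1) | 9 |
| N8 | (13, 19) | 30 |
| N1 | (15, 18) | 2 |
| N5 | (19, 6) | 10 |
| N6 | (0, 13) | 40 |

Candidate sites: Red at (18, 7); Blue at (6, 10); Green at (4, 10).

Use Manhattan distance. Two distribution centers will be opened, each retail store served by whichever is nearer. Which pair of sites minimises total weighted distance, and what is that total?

{Red, Green}, total 1072

Evaluate every pair (each demand assigned to the nearer of the two):
  {Red, Green}: total = 1072
  {Red, Blue}: total = 1108
  {Blue, Green}: total = 1199
Best pair: {Red, Green} with total 1072.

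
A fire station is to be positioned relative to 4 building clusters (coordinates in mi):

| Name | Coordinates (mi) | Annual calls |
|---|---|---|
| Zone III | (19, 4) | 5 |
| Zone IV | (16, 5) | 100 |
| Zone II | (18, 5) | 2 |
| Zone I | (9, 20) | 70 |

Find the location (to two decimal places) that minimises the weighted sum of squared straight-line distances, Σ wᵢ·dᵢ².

The minimiser of Σwᵢ‖p−pᵢ‖² is the weighted centroid p* = (Σwᵢpᵢ)/(Σwᵢ).
Σwᵢ = 177.
Σwᵢxᵢ = 5·19 + 100·16 + 2·18 + 70·9 = 2361.
Σwᵢyᵢ = 5·4 + 100·5 + 2·5 + 70·20 = 1930.
x* = 2361/177 = 13.34, y* = 1930/177 = 10.90.

(13.34, 10.90)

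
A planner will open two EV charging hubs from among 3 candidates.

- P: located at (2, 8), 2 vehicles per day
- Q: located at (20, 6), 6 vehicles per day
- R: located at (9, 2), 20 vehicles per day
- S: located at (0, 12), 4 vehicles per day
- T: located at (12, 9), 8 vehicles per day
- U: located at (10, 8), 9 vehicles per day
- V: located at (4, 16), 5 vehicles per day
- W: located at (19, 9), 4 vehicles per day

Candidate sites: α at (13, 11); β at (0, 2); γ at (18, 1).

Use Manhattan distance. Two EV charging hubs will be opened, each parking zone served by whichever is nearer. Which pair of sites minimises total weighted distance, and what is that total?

{α, β}, total 488

Evaluate every pair (each demand assigned to the nearer of the two):
  {α, β}: total = 488
  {α, γ}: total = 506
  {β, γ}: total = 651
Best pair: {α, β} with total 488.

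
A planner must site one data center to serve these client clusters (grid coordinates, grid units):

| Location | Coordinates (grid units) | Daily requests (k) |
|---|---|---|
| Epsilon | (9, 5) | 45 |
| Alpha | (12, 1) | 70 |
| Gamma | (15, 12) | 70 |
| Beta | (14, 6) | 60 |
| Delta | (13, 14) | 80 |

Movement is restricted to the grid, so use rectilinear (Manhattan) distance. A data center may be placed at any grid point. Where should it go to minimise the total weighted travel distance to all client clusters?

Manhattan distance separates: Σwᵢ(|x−xᵢ|+|y−yᵢ|) = Σwᵢ|x−xᵢ| + Σwᵢ|y−yᵢ|, so x and y are optimised independently as 1-D weighted medians.
Total weight W = 325; half = 162.5.
x-coordinate, sorted with cumulative weight:
  x=9 (Epsilon, w=45) cum 45
  x=12 (Alpha, w=70) cum 115
  x=13 (Delta, w=80) cum 195  ← median
  x=14 (Beta, w=60) cum 255
  x=15 (Gamma, w=70) cum 325
⇒ x* = 13
y-coordinate, sorted with cumulative weight:
  y=1 (Alpha, w=70) cum 70
  y=5 (Epsilon, w=45) cum 115
  y=6 (Beta, w=60) cum 175  ← median
  y=12 (Gamma, w=70) cum 245
  y=14 (Delta, w=80) cum 325
⇒ y* = 6

(13, 6)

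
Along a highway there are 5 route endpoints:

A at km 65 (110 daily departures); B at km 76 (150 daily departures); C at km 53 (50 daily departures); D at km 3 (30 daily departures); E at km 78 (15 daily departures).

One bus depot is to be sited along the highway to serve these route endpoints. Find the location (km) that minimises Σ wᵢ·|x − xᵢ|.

x = 65

For a sum of weighted absolute distances on a line, the optimum is the weighted median (not the mean). Total weight W = 355; half-weight = 177.5.
Sort by position and accumulate weight:
  km 3 (D, w=30) → cum 30
  km 53 (C, w=50) → cum 80
  km 65 (A, w=110) → cum 190  ≥ 177.5 → median here
  km 76 (B, w=150) → cum 340
  km 78 (E, w=15) → cum 355
Optimal location: km 65.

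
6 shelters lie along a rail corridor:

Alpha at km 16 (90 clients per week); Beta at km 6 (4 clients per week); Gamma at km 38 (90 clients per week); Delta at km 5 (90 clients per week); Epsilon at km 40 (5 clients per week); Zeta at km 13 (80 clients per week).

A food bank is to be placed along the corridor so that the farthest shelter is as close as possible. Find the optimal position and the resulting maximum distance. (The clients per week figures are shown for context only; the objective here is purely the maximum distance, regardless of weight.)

location 22.5, max distance 17.5

The 1-center on a line is the midpoint of the two extreme points: leftmost at 5, rightmost at 40.
Optimal location = (5 + 40)/2 = 22.5; maximum distance = (40 − 5)/2 = 17.5.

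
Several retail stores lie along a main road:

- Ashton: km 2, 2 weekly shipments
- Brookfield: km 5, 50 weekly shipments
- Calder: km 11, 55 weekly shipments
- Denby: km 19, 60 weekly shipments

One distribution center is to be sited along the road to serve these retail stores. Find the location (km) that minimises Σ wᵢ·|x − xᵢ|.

For a sum of weighted absolute distances on a line, the optimum is the weighted median (not the mean). Total weight W = 167; half-weight = 83.5.
Sort by position and accumulate weight:
  km 2 (Ashton, w=2) → cum 2
  km 5 (Brookfield, w=50) → cum 52
  km 11 (Calder, w=55) → cum 107  ≥ 83.5 → median here
  km 19 (Denby, w=60) → cum 167
Optimal location: km 11.

x = 11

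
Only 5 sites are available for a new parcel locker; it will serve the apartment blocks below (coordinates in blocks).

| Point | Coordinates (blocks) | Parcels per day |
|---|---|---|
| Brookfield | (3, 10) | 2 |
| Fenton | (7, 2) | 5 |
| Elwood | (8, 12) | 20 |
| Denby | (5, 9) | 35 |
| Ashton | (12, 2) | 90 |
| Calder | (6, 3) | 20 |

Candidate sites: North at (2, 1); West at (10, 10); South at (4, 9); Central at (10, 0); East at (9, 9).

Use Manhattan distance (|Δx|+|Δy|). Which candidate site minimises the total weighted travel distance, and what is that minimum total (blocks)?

Total weighted distance at each candidate:
  North (2, 1): total = 1885
  West (10, 10): total = 1479
  South (4, 9): total = 1739
  Central (10, 0): total = 1329
  East (9, 9): total = 1359
Minimum is at Central with total 1329 blocks.

Central, total 1329 blocks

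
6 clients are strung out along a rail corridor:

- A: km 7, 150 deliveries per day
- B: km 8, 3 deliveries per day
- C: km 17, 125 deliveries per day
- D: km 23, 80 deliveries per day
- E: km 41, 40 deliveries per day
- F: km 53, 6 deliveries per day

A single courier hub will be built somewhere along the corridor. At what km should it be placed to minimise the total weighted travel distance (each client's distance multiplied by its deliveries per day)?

x = 17

For a sum of weighted absolute distances on a line, the optimum is the weighted median (not the mean). Total weight W = 404; half-weight = 202.
Sort by position and accumulate weight:
  km 7 (A, w=150) → cum 150
  km 8 (B, w=3) → cum 153
  km 17 (C, w=125) → cum 278  ≥ 202 → median here
  km 23 (D, w=80) → cum 358
  km 41 (E, w=40) → cum 398
  km 53 (F, w=6) → cum 404
Optimal location: km 17.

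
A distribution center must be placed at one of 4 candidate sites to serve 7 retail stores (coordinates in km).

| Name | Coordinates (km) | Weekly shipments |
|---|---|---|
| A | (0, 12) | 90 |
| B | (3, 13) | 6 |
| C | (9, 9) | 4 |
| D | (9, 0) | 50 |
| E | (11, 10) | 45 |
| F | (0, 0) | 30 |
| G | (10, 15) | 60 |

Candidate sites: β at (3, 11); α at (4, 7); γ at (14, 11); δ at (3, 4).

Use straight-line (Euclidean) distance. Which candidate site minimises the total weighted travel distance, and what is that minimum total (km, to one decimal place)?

Total weighted distance at each candidate:
  β (3, 11): total = 2137.0
  α (4, 7): total = 2249.0
  γ (14, 11): total = 2971.8
  δ (3, 4): total = 2597.1
Minimum is at β with total 2137.0 km.

β, total 2137.0 km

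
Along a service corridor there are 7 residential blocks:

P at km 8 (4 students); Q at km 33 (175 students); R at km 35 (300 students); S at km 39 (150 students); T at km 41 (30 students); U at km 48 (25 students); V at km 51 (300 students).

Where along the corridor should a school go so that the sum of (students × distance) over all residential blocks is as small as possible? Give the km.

x = 39

For a sum of weighted absolute distances on a line, the optimum is the weighted median (not the mean). Total weight W = 984; half-weight = 492.
Sort by position and accumulate weight:
  km 8 (P, w=4) → cum 4
  km 33 (Q, w=175) → cum 179
  km 35 (R, w=300) → cum 479
  km 39 (S, w=150) → cum 629  ≥ 492 → median here
  km 41 (T, w=30) → cum 659
  km 48 (U, w=25) → cum 684
  km 51 (V, w=300) → cum 984
Optimal location: km 39.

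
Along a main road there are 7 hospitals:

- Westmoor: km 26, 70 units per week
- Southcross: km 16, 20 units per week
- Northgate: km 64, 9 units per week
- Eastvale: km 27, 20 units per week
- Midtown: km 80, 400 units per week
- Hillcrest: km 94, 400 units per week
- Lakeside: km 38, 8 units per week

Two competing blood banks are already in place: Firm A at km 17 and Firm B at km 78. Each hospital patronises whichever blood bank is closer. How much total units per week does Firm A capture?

The indifferent point is the midpoint (17+78)/2 = 47.5; hospitals left of it (closer to Firm A at 17) go to Firm A, those right go to Firm B.
  Southcross at 16 (w=20) → Firm A
  Westmoor at 26 (w=70) → Firm A
  Eastvale at 27 (w=20) → Firm A
  Lakeside at 38 (w=8) → Firm A
  Northgate at 64 (w=9) → Firm B
  Midtown at 80 (w=400) → Firm B
  Hillcrest at 94 (w=400) → Firm B
Firm A captures 118; Firm B captures 809.

118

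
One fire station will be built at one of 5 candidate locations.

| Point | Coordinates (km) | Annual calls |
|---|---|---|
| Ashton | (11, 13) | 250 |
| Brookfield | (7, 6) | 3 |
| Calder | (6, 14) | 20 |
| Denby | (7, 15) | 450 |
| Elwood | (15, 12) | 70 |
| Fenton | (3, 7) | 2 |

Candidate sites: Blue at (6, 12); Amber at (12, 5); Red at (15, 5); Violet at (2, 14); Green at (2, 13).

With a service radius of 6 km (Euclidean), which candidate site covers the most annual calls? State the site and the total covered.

Blue, covering 722

Coverage radius r = 6 km; a point is covered iff (Δx)²+(Δy)² ≤ 6² = 36.
  Blue (6, 12): covers {Ashton, Calder, Denby, Fenton} → 722
  Amber (12, 5): covers {Brookfield} → 3
  Red (15, 5): covers {none} → 0
  Violet (2, 14): covers {Calder, Denby} → 470
  Green (2, 13): covers {Calder, Denby} → 470
Maximum coverage at Blue: 722 annual calls.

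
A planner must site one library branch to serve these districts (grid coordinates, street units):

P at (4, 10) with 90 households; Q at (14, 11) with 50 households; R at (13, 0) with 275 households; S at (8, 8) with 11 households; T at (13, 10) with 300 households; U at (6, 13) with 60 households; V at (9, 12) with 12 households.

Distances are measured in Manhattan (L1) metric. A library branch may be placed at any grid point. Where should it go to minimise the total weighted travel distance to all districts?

Manhattan distance separates: Σwᵢ(|x−xᵢ|+|y−yᵢ|) = Σwᵢ|x−xᵢ| + Σwᵢ|y−yᵢ|, so x and y are optimised independently as 1-D weighted medians.
Total weight W = 798; half = 399.
x-coordinate, sorted with cumulative weight:
  x=4 (P, w=90) cum 90
  x=6 (U, w=60) cum 150
  x=8 (S, w=11) cum 161
  x=9 (V, w=12) cum 173
  x=13 (R, w=275) cum 448  ← median
  x=13 (T, w=300) cum 748
  x=14 (Q, w=50) cum 798
⇒ x* = 13
y-coordinate, sorted with cumulative weight:
  y=0 (R, w=275) cum 275
  y=8 (S, w=11) cum 286
  y=10 (P, w=90) cum 376
  y=10 (T, w=300) cum 676  ← median
  y=11 (Q, w=50) cum 726
  y=12 (V, w=12) cum 738
  y=13 (U, w=60) cum 798
⇒ y* = 10

(13, 10)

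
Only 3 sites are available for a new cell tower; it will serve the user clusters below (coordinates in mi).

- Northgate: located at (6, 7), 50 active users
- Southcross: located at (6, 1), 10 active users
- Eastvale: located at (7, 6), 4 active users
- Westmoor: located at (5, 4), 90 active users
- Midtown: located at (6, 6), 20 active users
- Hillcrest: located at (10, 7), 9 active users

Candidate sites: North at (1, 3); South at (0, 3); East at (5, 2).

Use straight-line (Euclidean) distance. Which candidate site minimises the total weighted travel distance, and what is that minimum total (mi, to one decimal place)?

Total weighted distance at each candidate:
  North (1, 3): total = 977.2
  South (0, 3): total = 1144.3
  East (5, 2): total = 613.1
Minimum is at East with total 613.1 mi.

East, total 613.1 mi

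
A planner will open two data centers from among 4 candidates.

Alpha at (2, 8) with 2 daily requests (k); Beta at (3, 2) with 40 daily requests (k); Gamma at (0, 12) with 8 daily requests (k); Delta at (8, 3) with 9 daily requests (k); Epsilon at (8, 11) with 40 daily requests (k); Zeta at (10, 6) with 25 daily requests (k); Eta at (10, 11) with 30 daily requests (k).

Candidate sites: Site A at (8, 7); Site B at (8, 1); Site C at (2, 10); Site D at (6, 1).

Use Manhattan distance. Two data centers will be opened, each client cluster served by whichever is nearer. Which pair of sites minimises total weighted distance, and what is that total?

Evaluate every pair (each demand assigned to the nearer of the two):
  {Site A, Site D}: total = 729
  {Site A, Site B}: total = 791
  {Site A, Site C}: total = 847
  {Site C, Site D}: total = 1007
  {Site B, Site C}: total = 1019
  {Site B, Site D}: total = 1271
Best pair: {Site A, Site D} with total 729.

{Site A, Site D}, total 729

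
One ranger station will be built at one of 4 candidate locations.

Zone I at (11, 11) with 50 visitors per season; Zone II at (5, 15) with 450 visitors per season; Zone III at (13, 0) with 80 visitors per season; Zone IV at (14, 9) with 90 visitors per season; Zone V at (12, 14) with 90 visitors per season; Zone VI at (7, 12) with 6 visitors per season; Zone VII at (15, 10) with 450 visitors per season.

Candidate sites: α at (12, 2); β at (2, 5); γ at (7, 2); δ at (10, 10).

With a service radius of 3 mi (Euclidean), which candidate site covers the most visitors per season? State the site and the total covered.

Coverage radius r = 3 mi; a point is covered iff (Δx)²+(Δy)² ≤ 3² = 9.
  α (12, 2): covers {Zone III} → 80
  β (2, 5): covers {none} → 0
  γ (7, 2): covers {none} → 0
  δ (10, 10): covers {Zone I} → 50
Maximum coverage at α: 80 visitors per season.

α, covering 80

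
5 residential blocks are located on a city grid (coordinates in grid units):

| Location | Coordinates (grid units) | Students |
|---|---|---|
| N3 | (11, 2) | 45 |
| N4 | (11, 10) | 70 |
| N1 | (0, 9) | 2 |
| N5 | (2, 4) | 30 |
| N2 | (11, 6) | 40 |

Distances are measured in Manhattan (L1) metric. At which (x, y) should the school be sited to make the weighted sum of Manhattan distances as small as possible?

(11, 6)

Manhattan distance separates: Σwᵢ(|x−xᵢ|+|y−yᵢ|) = Σwᵢ|x−xᵢ| + Σwᵢ|y−yᵢ|, so x and y are optimised independently as 1-D weighted medians.
Total weight W = 187; half = 93.5.
x-coordinate, sorted with cumulative weight:
  x=0 (N1, w=2) cum 2
  x=2 (N5, w=30) cum 32
  x=11 (N3, w=45) cum 77
  x=11 (N4, w=70) cum 147  ← median
  x=11 (N2, w=40) cum 187
⇒ x* = 11
y-coordinate, sorted with cumulative weight:
  y=2 (N3, w=45) cum 45
  y=4 (N5, w=30) cum 75
  y=6 (N2, w=40) cum 115  ← median
  y=9 (N1, w=2) cum 117
  y=10 (N4, w=70) cum 187
⇒ y* = 6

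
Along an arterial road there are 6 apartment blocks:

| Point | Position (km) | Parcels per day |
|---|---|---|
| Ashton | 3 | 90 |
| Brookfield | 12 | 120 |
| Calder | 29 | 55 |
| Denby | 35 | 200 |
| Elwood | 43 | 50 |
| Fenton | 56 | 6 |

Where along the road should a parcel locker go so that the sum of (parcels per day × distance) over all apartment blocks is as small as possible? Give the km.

x = 29

For a sum of weighted absolute distances on a line, the optimum is the weighted median (not the mean). Total weight W = 521; half-weight = 260.5.
Sort by position and accumulate weight:
  km 3 (Ashton, w=90) → cum 90
  km 12 (Brookfield, w=120) → cum 210
  km 29 (Calder, w=55) → cum 265  ≥ 260.5 → median here
  km 35 (Denby, w=200) → cum 465
  km 43 (Elwood, w=50) → cum 515
  km 56 (Fenton, w=6) → cum 521
Optimal location: km 29.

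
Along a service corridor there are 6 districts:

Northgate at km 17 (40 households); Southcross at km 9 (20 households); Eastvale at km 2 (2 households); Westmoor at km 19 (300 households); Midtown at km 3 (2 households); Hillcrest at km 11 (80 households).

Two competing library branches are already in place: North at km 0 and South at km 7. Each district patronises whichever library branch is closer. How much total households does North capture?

The indifferent point is the midpoint (0+7)/2 = 3.5; districts left of it (closer to North at 0) go to North, those right go to South.
  Eastvale at 2 (w=2) → North
  Midtown at 3 (w=2) → North
  Southcross at 9 (w=20) → South
  Hillcrest at 11 (w=80) → South
  Northgate at 17 (w=40) → South
  Westmoor at 19 (w=300) → South
North captures 4; South captures 440.

4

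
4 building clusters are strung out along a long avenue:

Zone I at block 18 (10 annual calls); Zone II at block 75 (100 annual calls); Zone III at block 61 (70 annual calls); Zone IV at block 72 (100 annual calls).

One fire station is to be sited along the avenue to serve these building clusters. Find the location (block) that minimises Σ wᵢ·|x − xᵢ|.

x = 72

For a sum of weighted absolute distances on a line, the optimum is the weighted median (not the mean). Total weight W = 280; half-weight = 140.
Sort by position and accumulate weight:
  block 18 (Zone I, w=10) → cum 10
  block 61 (Zone III, w=70) → cum 80
  block 72 (Zone IV, w=100) → cum 180  ≥ 140 → median here
  block 75 (Zone II, w=100) → cum 280
Optimal location: block 72.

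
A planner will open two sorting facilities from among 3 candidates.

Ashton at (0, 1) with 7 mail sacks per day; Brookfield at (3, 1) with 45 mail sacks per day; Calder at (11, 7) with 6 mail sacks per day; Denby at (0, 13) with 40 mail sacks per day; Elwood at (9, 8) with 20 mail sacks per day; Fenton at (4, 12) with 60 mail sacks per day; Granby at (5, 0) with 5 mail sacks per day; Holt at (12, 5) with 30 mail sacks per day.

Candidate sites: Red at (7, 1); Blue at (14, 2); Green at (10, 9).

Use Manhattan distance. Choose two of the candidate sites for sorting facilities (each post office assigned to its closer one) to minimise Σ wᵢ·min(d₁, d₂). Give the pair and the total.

{Red, Green}, total 1582

Evaluate every pair (each demand assigned to the nearer of the two):
  {Red, Green}: total = 1582
  {Blue, Green}: total = 2008
  {Red, Blue}: total = 2222
Best pair: {Red, Green} with total 1582.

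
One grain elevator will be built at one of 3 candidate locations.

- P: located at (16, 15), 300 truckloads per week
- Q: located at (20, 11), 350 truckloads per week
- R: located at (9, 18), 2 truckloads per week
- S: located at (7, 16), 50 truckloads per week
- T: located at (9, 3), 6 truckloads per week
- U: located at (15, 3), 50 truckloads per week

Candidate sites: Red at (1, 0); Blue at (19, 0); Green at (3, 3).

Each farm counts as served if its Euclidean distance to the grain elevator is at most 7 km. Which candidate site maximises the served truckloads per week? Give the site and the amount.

Coverage radius r = 7 km; a point is covered iff (Δx)²+(Δy)² ≤ 7² = 49.
  Red (1, 0): covers {none} → 0
  Blue (19, 0): covers {U} → 50
  Green (3, 3): covers {T} → 6
Maximum coverage at Blue: 50 truckloads per week.

Blue, covering 50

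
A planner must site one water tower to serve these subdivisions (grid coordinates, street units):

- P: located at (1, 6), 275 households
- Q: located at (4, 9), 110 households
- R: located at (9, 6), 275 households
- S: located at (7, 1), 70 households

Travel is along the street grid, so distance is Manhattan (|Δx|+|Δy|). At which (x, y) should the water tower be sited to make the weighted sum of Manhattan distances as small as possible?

Manhattan distance separates: Σwᵢ(|x−xᵢ|+|y−yᵢ|) = Σwᵢ|x−xᵢ| + Σwᵢ|y−yᵢ|, so x and y are optimised independently as 1-D weighted medians.
Total weight W = 730; half = 365.
x-coordinate, sorted with cumulative weight:
  x=1 (P, w=275) cum 275
  x=4 (Q, w=110) cum 385  ← median
  x=7 (S, w=70) cum 455
  x=9 (R, w=275) cum 730
⇒ x* = 4
y-coordinate, sorted with cumulative weight:
  y=1 (S, w=70) cum 70
  y=6 (P, w=275) cum 345
  y=6 (R, w=275) cum 620  ← median
  y=9 (Q, w=110) cum 730
⇒ y* = 6

(4, 6)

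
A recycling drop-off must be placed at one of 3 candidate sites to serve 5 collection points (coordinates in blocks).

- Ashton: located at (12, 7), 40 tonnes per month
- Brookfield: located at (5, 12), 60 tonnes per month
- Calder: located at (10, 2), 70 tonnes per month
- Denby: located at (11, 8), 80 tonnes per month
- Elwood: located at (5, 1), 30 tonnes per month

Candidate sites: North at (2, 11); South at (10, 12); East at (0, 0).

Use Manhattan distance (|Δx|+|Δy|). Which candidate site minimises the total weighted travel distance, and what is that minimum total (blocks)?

South, total 2160 blocks

Total weighted distance at each candidate:
  North (2, 11): total = 3340
  South (10, 12): total = 2160
  East (0, 0): total = 4320
Minimum is at South with total 2160 blocks.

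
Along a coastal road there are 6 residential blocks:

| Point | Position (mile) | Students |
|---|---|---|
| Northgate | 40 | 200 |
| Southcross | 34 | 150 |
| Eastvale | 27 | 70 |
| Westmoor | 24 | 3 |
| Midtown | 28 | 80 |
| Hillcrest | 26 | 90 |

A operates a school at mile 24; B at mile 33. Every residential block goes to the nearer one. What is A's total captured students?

243

The indifferent point is the midpoint (24+33)/2 = 28.5; residential blocks left of it (closer to A at 24) go to A, those right go to B.
  Westmoor at 24 (w=3) → A
  Hillcrest at 26 (w=90) → A
  Eastvale at 27 (w=70) → A
  Midtown at 28 (w=80) → A
  Southcross at 34 (w=150) → B
  Northgate at 40 (w=200) → B
A captures 243; B captures 350.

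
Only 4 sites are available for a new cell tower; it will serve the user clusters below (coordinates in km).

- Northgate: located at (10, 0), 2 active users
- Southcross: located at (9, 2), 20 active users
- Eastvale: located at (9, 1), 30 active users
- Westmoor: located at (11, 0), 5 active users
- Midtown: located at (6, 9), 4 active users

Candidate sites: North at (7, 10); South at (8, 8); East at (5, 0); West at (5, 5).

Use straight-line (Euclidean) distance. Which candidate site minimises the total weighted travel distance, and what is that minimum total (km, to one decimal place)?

East, total 289.4 km

Total weighted distance at each candidate:
  North (7, 10): total = 521.9
  South (8, 8): total = 401.9
  East (5, 0): total = 289.4
  West (5, 5): total = 339.4
Minimum is at East with total 289.4 km.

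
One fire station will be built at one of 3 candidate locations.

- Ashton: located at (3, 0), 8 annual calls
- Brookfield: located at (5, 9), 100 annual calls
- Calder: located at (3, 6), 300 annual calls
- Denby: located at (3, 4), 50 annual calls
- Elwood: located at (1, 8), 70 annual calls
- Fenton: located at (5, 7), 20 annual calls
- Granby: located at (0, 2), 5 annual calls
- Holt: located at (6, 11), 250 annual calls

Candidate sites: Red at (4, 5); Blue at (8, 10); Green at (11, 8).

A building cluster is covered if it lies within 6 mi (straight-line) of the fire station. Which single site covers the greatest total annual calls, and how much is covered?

Coverage radius r = 6 mi; a point is covered iff (Δx)²+(Δy)² ≤ 6² = 36.
  Red (4, 5): covers {Ashton, Brookfield, Calder, Denby, Elwood, Fenton, Granby} → 553
  Blue (8, 10): covers {Brookfield, Fenton, Holt} → 370
  Green (11, 8): covers {Holt} → 250
Maximum coverage at Red: 553 annual calls.

Red, covering 553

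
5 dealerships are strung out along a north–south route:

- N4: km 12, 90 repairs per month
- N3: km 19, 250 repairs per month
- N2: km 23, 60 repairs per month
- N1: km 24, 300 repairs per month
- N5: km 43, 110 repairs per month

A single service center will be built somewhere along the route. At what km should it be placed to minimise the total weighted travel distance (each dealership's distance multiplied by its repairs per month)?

For a sum of weighted absolute distances on a line, the optimum is the weighted median (not the mean). Total weight W = 810; half-weight = 405.
Sort by position and accumulate weight:
  km 12 (N4, w=90) → cum 90
  km 19 (N3, w=250) → cum 340
  km 23 (N2, w=60) → cum 400
  km 24 (N1, w=300) → cum 700  ≥ 405 → median here
  km 43 (N5, w=110) → cum 810
Optimal location: km 24.

x = 24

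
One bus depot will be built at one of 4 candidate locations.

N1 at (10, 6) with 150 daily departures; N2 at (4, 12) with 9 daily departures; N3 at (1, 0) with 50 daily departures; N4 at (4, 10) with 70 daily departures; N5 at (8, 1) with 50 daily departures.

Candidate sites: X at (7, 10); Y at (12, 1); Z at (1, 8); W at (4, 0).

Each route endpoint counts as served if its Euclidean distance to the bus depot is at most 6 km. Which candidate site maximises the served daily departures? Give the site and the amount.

Coverage radius r = 6 km; a point is covered iff (Δx)²+(Δy)² ≤ 6² = 36.
  X (7, 10): covers {N1, N2, N4} → 229
  Y (12, 1): covers {N1, N5} → 200
  Z (1, 8): covers {N2, N4} → 79
  W (4, 0): covers {N3, N5} → 100
Maximum coverage at X: 229 daily departures.

X, covering 229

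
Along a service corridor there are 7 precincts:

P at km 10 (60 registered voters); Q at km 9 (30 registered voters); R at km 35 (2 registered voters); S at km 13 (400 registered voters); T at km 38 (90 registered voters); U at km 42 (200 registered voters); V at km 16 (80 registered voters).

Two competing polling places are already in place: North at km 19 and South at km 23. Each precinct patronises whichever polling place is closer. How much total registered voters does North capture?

570

The indifferent point is the midpoint (19+23)/2 = 21; precincts left of it (closer to North at 19) go to North, those right go to South.
  Q at 9 (w=30) → North
  P at 10 (w=60) → North
  S at 13 (w=400) → North
  V at 16 (w=80) → North
  R at 35 (w=2) → South
  T at 38 (w=90) → South
  U at 42 (w=200) → South
North captures 570; South captures 292.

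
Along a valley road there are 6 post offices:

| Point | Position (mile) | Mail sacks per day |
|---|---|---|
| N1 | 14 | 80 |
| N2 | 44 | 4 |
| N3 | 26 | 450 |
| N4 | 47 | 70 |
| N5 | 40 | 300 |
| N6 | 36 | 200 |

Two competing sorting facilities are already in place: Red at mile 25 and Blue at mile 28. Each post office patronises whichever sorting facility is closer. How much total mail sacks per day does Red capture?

530

The indifferent point is the midpoint (25+28)/2 = 26.5; post offices left of it (closer to Red at 25) go to Red, those right go to Blue.
  N1 at 14 (w=80) → Red
  N3 at 26 (w=450) → Red
  N6 at 36 (w=200) → Blue
  N5 at 40 (w=300) → Blue
  N2 at 44 (w=4) → Blue
  N4 at 47 (w=70) → Blue
Red captures 530; Blue captures 574.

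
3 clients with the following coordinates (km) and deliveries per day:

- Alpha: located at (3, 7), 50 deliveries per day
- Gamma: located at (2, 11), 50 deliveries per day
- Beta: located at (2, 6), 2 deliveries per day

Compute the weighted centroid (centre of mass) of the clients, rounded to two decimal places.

(2.49, 8.94)

The minimiser of Σwᵢ‖p−pᵢ‖² is the weighted centroid p* = (Σwᵢpᵢ)/(Σwᵢ).
Σwᵢ = 102.
Σwᵢxᵢ = 50·3 + 50·2 + 2·2 = 254.
Σwᵢyᵢ = 50·7 + 50·11 + 2·6 = 912.
x* = 254/102 = 2.49, y* = 912/102 = 8.94.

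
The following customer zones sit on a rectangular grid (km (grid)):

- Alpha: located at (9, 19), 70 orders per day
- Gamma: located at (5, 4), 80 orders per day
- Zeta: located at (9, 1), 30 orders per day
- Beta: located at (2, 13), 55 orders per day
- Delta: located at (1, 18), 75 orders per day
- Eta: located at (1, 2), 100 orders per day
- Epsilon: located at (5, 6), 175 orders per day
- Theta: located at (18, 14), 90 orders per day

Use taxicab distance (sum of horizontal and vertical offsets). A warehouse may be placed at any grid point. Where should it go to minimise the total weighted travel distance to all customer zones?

(5, 6)

Manhattan distance separates: Σwᵢ(|x−xᵢ|+|y−yᵢ|) = Σwᵢ|x−xᵢ| + Σwᵢ|y−yᵢ|, so x and y are optimised independently as 1-D weighted medians.
Total weight W = 675; half = 337.5.
x-coordinate, sorted with cumulative weight:
  x=1 (Delta, w=75) cum 75
  x=1 (Eta, w=100) cum 175
  x=2 (Beta, w=55) cum 230
  x=5 (Gamma, w=80) cum 310
  x=5 (Epsilon, w=175) cum 485  ← median
  x=9 (Alpha, w=70) cum 555
  x=9 (Zeta, w=30) cum 585
  x=18 (Theta, w=90) cum 675
⇒ x* = 5
y-coordinate, sorted with cumulative weight:
  y=1 (Zeta, w=30) cum 30
  y=2 (Eta, w=100) cum 130
  y=4 (Gamma, w=80) cum 210
  y=6 (Epsilon, w=175) cum 385  ← median
  y=13 (Beta, w=55) cum 440
  y=14 (Theta, w=90) cum 530
  y=18 (Delta, w=75) cum 605
  y=19 (Alpha, w=70) cum 675
⇒ y* = 6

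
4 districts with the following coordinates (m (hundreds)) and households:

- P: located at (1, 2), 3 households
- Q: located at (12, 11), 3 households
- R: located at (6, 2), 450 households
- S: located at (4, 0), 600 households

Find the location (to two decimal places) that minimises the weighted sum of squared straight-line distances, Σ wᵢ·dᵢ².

The minimiser of Σwᵢ‖p−pᵢ‖² is the weighted centroid p* = (Σwᵢpᵢ)/(Σwᵢ).
Σwᵢ = 1056.
Σwᵢxᵢ = 3·1 + 3·12 + 450·6 + 600·4 = 5139.
Σwᵢyᵢ = 3·2 + 3·11 + 450·2 + 600·0 = 939.
x* = 5139/1056 = 4.87, y* = 939/1056 = 0.89.

(4.87, 0.89)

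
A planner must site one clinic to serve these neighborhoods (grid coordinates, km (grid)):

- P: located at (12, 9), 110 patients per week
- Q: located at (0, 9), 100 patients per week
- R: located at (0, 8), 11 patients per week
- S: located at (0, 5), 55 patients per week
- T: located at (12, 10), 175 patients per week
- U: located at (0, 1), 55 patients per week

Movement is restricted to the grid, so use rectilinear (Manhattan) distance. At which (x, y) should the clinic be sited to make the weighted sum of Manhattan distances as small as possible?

Manhattan distance separates: Σwᵢ(|x−xᵢ|+|y−yᵢ|) = Σwᵢ|x−xᵢ| + Σwᵢ|y−yᵢ|, so x and y are optimised independently as 1-D weighted medians.
Total weight W = 506; half = 253.
x-coordinate, sorted with cumulative weight:
  x=0 (Q, w=100) cum 100
  x=0 (R, w=11) cum 111
  x=0 (S, w=55) cum 166
  x=0 (U, w=55) cum 221
  x=12 (P, w=110) cum 331  ← median
  x=12 (T, w=175) cum 506
⇒ x* = 12
y-coordinate, sorted with cumulative weight:
  y=1 (U, w=55) cum 55
  y=5 (S, w=55) cum 110
  y=8 (R, w=11) cum 121
  y=9 (P, w=110) cum 231
  y=9 (Q, w=100) cum 331  ← median
  y=10 (T, w=175) cum 506
⇒ y* = 9

(12, 9)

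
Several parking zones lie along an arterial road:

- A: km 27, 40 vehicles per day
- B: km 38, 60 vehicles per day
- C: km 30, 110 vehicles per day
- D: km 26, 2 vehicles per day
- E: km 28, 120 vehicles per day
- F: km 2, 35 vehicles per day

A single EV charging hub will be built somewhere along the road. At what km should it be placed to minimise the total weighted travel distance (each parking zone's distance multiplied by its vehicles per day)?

x = 28

For a sum of weighted absolute distances on a line, the optimum is the weighted median (not the mean). Total weight W = 367; half-weight = 183.5.
Sort by position and accumulate weight:
  km 2 (F, w=35) → cum 35
  km 26 (D, w=2) → cum 37
  km 27 (A, w=40) → cum 77
  km 28 (E, w=120) → cum 197  ≥ 183.5 → median here
  km 30 (C, w=110) → cum 307
  km 38 (B, w=60) → cum 367
Optimal location: km 28.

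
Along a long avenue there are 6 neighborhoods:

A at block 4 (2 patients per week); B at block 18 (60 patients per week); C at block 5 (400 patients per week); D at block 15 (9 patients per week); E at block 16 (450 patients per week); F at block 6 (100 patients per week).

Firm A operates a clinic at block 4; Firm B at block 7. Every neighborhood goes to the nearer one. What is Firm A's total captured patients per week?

The indifferent point is the midpoint (4+7)/2 = 5.5; neighborhoods left of it (closer to Firm A at 4) go to Firm A, those right go to Firm B.
  A at 4 (w=2) → Firm A
  C at 5 (w=400) → Firm A
  F at 6 (w=100) → Firm B
  D at 15 (w=9) → Firm B
  E at 16 (w=450) → Firm B
  B at 18 (w=60) → Firm B
Firm A captures 402; Firm B captures 619.

402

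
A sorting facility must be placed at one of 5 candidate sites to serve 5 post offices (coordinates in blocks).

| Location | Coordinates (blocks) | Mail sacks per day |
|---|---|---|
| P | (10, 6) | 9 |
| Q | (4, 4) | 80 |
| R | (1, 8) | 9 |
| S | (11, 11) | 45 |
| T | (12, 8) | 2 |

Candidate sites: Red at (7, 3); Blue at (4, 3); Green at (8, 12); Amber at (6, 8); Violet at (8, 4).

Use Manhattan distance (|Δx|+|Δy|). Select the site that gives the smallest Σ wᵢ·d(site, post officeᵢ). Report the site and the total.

Violet, total 921 blocks

Total weighted distance at each candidate:
  Red (7, 3): total = 1033
  Blue (4, 3): total = 934
  Green (8, 12): total = 1327
  Amber (6, 8): total = 951
  Violet (8, 4): total = 921
Minimum is at Violet with total 921 blocks.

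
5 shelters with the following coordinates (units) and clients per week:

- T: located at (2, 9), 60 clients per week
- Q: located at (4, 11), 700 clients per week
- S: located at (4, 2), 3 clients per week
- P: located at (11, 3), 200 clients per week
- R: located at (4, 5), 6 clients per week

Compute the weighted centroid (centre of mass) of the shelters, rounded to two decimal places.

(5.32, 9.16)

The minimiser of Σwᵢ‖p−pᵢ‖² is the weighted centroid p* = (Σwᵢpᵢ)/(Σwᵢ).
Σwᵢ = 969.
Σwᵢxᵢ = 60·2 + 700·4 + 3·4 + 200·11 + 6·4 = 5156.
Σwᵢyᵢ = 60·9 + 700·11 + 3·2 + 200·3 + 6·5 = 8876.
x* = 5156/969 = 5.32, y* = 8876/969 = 9.16.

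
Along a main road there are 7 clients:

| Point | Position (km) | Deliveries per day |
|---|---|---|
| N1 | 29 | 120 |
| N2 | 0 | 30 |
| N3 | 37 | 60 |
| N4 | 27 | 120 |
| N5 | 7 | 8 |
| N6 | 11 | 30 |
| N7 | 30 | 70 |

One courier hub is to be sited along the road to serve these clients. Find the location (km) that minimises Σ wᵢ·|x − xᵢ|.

x = 29

For a sum of weighted absolute distances on a line, the optimum is the weighted median (not the mean). Total weight W = 438; half-weight = 219.
Sort by position and accumulate weight:
  km 0 (N2, w=30) → cum 30
  km 7 (N5, w=8) → cum 38
  km 11 (N6, w=30) → cum 68
  km 27 (N4, w=120) → cum 188
  km 29 (N1, w=120) → cum 308  ≥ 219 → median here
  km 30 (N7, w=70) → cum 378
  km 37 (N3, w=60) → cum 438
Optimal location: km 29.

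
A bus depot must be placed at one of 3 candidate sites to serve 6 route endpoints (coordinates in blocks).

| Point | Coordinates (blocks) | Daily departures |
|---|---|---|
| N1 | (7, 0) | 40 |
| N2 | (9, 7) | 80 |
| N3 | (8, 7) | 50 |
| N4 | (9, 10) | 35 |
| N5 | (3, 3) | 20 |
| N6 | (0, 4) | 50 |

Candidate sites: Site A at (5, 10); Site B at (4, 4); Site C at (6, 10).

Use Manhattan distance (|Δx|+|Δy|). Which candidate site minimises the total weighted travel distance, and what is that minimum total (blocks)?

Site B, total 1895 blocks

Total weighted distance at each candidate:
  Site A (5, 10): total = 2210
  Site B (4, 4): total = 1895
  Site C (6, 10): total = 2075
Minimum is at Site B with total 1895 blocks.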